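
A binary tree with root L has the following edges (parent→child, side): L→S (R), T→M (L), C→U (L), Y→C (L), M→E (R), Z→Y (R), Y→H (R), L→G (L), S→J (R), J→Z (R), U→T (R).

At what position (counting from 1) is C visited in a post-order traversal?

Post-order visits the left subtree, then the right subtree, then the node.
At L: go left to G.
  G is a leaf — visit G.
At L: go right to S.
  At S: no left child.
  At S: go right to J.
    At J: no left child.
    At J: go right to Z.
      At Z: no left child.
      At Z: go right to Y.
        At Y: go left to C.
          At C: go left to U.
            At U: no left child.
            At U: go right to T.
              At T: go left to M.
                At M: no left child.
                At M: go right to E.
                  E is a leaf — visit E.
                Visit M.
              At T: no right child.
              Visit T.
            Visit U.
          At C: no right child.
          Visit C.
        At Y: go right to H.
          H is a leaf — visit H.
        Visit Y.
      Visit Z.
    Visit J.
  Visit S.
Visit L.
Full post-order sequence: G, E, M, T, U, C, H, Y, Z, J, S, L.

6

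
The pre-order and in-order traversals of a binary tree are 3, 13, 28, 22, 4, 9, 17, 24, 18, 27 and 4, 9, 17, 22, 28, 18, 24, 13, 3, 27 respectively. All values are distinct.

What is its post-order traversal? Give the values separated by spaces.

The first element of pre-order is the root; it splits in-order into left and right subtrees.
Root 3: left subtree has 8 nodes {4, 9, 17, 22, 28, 18, 24, 13}, right has 1 {27}.
  Root 13: left subtree has 7 nodes {4, 9, 17, 22, 28, 18, 24}, right has 0 { }.
    Root 28: left subtree has 4 nodes {4, 9, 17, 22}, right has 2 {18, 24}.
      Root 22: left subtree has 3 nodes {4, 9, 17}, right has 0 { }.
        Root 4: left subtree has 0 nodes { }, right has 2 {9, 17}.
          Root 9: left subtree has 0 nodes { }, right has 1 {17}.
      Root 24: left subtree has 1 node {18}, right has 0 { }.

17 9 4 22 18 24 28 13 27 3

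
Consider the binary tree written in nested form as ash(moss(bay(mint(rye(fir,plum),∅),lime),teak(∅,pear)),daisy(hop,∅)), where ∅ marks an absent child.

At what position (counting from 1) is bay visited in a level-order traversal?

Level-order visits nodes level by level from the root, left to right within each level.
Level 0: ash
Level 1: moss, daisy
Level 2: bay, teak, hop
Level 3: mint, lime, pear
Level 4: rye
Level 5: fir, plum
Full level-order sequence: ash, moss, daisy, bay, teak, hop, mint, lime, pear, rye, fir, plum.

4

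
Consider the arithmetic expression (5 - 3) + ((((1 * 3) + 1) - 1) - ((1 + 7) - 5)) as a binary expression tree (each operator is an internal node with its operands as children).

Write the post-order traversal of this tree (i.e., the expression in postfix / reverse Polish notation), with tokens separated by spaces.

5 3 - 1 3 * 1 + 1 - 1 7 + 5 - - +

Post-order on an expression tree gives postfix notation: for each operator, emit left operand, right operand, then the operator.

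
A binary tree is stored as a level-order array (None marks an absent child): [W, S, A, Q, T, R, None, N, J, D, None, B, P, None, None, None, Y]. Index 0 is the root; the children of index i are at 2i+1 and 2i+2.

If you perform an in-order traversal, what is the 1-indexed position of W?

In-order visits the left subtree, then the node, then the right subtree.
At W: go left to S.
  At S: go left to Q.
    At Q: go left to N.
      At N: no left child.
      Visit N.
      At N: go right to Y.
        Y is a leaf — visit Y.
    Visit Q.
    At Q: go right to J.
      J is a leaf — visit J.
  Visit S.
  At S: go right to T.
    At T: go left to D.
      D is a leaf — visit D.
    Visit T.
    At T: no right child.
Visit W.
At W: go right to A.
  At A: go left to R.
    At R: go left to B.
      B is a leaf — visit B.
    Visit R.
    At R: go right to P.
      P is a leaf — visit P.
  Visit A.
  At A: no right child.
Full in-order sequence: N, Y, Q, J, S, D, T, W, B, R, P, A.

8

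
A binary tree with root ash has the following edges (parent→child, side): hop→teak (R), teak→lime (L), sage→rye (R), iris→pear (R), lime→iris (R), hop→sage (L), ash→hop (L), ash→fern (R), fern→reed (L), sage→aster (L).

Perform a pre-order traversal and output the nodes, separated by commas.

Pre-order visits the node, then its left subtree, then its right subtree.
Visit ash.
At ash: go left to hop.
  Visit hop.
  At hop: go left to sage.
    Visit sage.
    At sage: go left to aster.
      aster is a leaf — visit aster.
    At sage: go right to rye.
      rye is a leaf — visit rye.
  At hop: go right to teak.
    Visit teak.
    At teak: go left to lime.
      Visit lime.
      At lime: no left child.
      At lime: go right to iris.
        Visit iris.
        At iris: no left child.
        At iris: go right to pear.
          pear is a leaf — visit pear.
    At teak: no right child.
At ash: go right to fern.
  Visit fern.
  At fern: go left to reed.
    reed is a leaf — visit reed.
  At fern: no right child.

ash, hop, sage, aster, rye, teak, lime, iris, pear, fern, reed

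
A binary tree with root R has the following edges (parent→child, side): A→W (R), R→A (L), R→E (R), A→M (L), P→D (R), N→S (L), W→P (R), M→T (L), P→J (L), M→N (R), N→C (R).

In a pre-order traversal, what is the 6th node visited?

Pre-order visits the node, then its left subtree, then its right subtree.
Visit R.
At R: go left to A.
  Visit A.
  At A: go left to M.
    Visit M.
    At M: go left to T.
      T is a leaf — visit T.
    At M: go right to N.
      Visit N.
      At N: go left to S.
        S is a leaf — visit S.
      At N: go right to C.
        C is a leaf — visit C.
  At A: go right to W.
    Visit W.
    At W: no left child.
    At W: go right to P.
      Visit P.
      At P: go left to J.
        J is a leaf — visit J.
      At P: go right to D.
        D is a leaf — visit D.
At R: go right to E.
  E is a leaf — visit E.
Full pre-order sequence: R, A, M, T, N, S, C, W, P, J, D, E.

S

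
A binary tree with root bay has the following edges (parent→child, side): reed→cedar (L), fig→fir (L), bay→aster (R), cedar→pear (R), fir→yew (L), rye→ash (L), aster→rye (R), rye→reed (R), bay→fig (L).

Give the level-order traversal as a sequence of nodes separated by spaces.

bay fig aster fir rye yew ash reed cedar pear

Level-order visits nodes level by level from the root, left to right within each level.
Level 0: bay
Level 1: fig, aster
Level 2: fir, rye
Level 3: yew, ash, reed
Level 4: cedar
Level 5: pear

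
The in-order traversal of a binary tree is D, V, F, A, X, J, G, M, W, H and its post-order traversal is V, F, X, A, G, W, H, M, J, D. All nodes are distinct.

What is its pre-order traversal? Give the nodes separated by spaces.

D J A F V X M G H W

The last element of post-order is the root; it splits in-order into left and right subtrees.
Root D: left subtree has 0 nodes { }, right has 9 {V, F, A, X, J, G, M, W, H}.
  Root J: left subtree has 4 nodes {V, F, A, X}, right has 4 {G, M, W, H}.
    Root A: left subtree has 2 nodes {V, F}, right has 1 {X}.
      Root F: left subtree has 1 node {V}, right has 0 { }.
    Root M: left subtree has 1 node {G}, right has 2 {W, H}.
      Root H: left subtree has 1 node {W}, right has 0 { }.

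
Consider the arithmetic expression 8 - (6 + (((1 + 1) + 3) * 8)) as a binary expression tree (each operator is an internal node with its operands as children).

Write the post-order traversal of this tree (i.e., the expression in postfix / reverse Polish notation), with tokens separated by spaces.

8 6 1 1 + 3 + 8 * + -

Post-order on an expression tree gives postfix notation: for each operator, emit left operand, right operand, then the operator.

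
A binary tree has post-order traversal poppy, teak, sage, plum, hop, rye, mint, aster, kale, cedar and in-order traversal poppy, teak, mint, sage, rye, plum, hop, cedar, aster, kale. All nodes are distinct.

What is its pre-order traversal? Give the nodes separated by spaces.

cedar mint teak poppy rye sage hop plum kale aster

The last element of post-order is the root; it splits in-order into left and right subtrees.
Root cedar: left subtree has 7 nodes {poppy, teak, mint, sage, rye, plum, hop}, right has 2 {aster, kale}.
  Root mint: left subtree has 2 nodes {poppy, teak}, right has 4 {sage, rye, plum, hop}.
    Root teak: left subtree has 1 node {poppy}, right has 0 { }.
    Root rye: left subtree has 1 node {sage}, right has 2 {plum, hop}.
      Root hop: left subtree has 1 node {plum}, right has 0 { }.
  Root kale: left subtree has 1 node {aster}, right has 0 { }.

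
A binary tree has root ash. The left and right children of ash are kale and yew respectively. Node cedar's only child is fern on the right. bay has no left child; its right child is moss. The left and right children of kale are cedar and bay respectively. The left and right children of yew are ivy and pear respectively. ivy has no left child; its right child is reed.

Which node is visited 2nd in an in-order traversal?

fern

In-order visits the left subtree, then the node, then the right subtree.
At ash: go left to kale.
  At kale: go left to cedar.
    At cedar: no left child.
    Visit cedar.
    At cedar: go right to fern.
      fern is a leaf — visit fern.
  Visit kale.
  At kale: go right to bay.
    At bay: no left child.
    Visit bay.
    At bay: go right to moss.
      moss is a leaf — visit moss.
Visit ash.
At ash: go right to yew.
  At yew: go left to ivy.
    At ivy: no left child.
    Visit ivy.
    At ivy: go right to reed.
      reed is a leaf — visit reed.
  Visit yew.
  At yew: go right to pear.
    pear is a leaf — visit pear.
Full in-order sequence: cedar, fern, kale, bay, moss, ash, ivy, reed, yew, pear.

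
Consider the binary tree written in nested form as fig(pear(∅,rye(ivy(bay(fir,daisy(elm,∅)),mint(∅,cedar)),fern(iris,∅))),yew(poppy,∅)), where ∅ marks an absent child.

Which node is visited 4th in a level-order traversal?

Level-order visits nodes level by level from the root, left to right within each level.
Level 0: fig
Level 1: pear, yew
Level 2: rye, poppy
Level 3: ivy, fern
Level 4: bay, mint, iris
Level 5: fir, daisy, cedar
Level 6: elm
Full level-order sequence: fig, pear, yew, rye, poppy, ivy, fern, bay, mint, iris, fir, daisy, cedar, elm.

rye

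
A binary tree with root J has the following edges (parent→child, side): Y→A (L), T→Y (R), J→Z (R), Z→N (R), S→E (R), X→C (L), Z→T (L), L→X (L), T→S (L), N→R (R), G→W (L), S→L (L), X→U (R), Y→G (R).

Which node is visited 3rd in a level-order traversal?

Level-order visits nodes level by level from the root, left to right within each level.
Level 0: J
Level 1: Z
Level 2: T, N
Level 3: S, Y, R
Level 4: L, E, A, G
Level 5: X, W
Level 6: C, U
Full level-order sequence: J, Z, T, N, S, Y, R, L, E, A, G, X, W, C, U.

T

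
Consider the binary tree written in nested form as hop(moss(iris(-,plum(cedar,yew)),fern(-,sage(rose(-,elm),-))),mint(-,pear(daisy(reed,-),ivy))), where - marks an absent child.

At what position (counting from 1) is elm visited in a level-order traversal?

Level-order visits nodes level by level from the root, left to right within each level.
Level 0: hop
Level 1: moss, mint
Level 2: iris, fern, pear
Level 3: plum, sage, daisy, ivy
Level 4: cedar, yew, rose, reed
Level 5: elm
Full level-order sequence: hop, moss, mint, iris, fern, pear, plum, sage, daisy, ivy, cedar, yew, rose, reed, elm.

15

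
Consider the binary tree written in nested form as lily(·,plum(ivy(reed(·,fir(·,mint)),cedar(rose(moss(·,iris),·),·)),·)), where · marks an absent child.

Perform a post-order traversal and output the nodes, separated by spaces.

Post-order visits the left subtree, then the right subtree, then the node.
At lily: no left child.
At lily: go right to plum.
  At plum: go left to ivy.
    At ivy: go left to reed.
      At reed: no left child.
      At reed: go right to fir.
        At fir: no left child.
        At fir: go right to mint.
          mint is a leaf — visit mint.
        Visit fir.
      Visit reed.
    At ivy: go right to cedar.
      At cedar: go left to rose.
        At rose: go left to moss.
          At moss: no left child.
          At moss: go right to iris.
            iris is a leaf — visit iris.
          Visit moss.
        At rose: no right child.
        Visit rose.
      At cedar: no right child.
      Visit cedar.
    Visit ivy.
  At plum: no right child.
  Visit plum.
Visit lily.

mint fir reed iris moss rose cedar ivy plum lily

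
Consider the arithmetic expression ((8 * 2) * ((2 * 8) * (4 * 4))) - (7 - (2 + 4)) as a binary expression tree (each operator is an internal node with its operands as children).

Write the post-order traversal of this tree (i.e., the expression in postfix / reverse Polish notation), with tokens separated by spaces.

Post-order on an expression tree gives postfix notation: for each operator, emit left operand, right operand, then the operator.

8 2 * 2 8 * 4 4 * * * 7 2 4 + - -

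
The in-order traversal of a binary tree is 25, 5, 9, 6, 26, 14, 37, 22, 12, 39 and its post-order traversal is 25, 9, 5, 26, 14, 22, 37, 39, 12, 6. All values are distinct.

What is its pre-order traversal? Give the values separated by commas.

The last element of post-order is the root; it splits in-order into left and right subtrees.
Root 6: left subtree has 3 nodes {25, 5, 9}, right has 6 {26, 14, 37, 22, 12, 39}.
  Root 5: left subtree has 1 node {25}, right has 1 {9}.
  Root 12: left subtree has 4 nodes {26, 14, 37, 22}, right has 1 {39}.
    Root 37: left subtree has 2 nodes {26, 14}, right has 1 {22}.
      Root 14: left subtree has 1 node {26}, right has 0 { }.

6, 5, 25, 9, 12, 37, 14, 26, 22, 39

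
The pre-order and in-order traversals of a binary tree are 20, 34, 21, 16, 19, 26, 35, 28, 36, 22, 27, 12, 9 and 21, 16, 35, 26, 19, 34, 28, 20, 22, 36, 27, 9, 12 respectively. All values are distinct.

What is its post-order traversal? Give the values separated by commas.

35, 26, 19, 16, 21, 28, 34, 22, 9, 12, 27, 36, 20

The first element of pre-order is the root; it splits in-order into left and right subtrees.
Root 20: left subtree has 7 nodes {21, 16, 35, 26, 19, 34, 28}, right has 5 {22, 36, 27, 9, 12}.
  Root 34: left subtree has 5 nodes {21, 16, 35, 26, 19}, right has 1 {28}.
    Root 21: left subtree has 0 nodes { }, right has 4 {16, 35, 26, 19}.
      Root 16: left subtree has 0 nodes { }, right has 3 {35, 26, 19}.
        Root 19: left subtree has 2 nodes {35, 26}, right has 0 { }.
          Root 26: left subtree has 1 node {35}, right has 0 { }.
  Root 36: left subtree has 1 node {22}, right has 3 {27, 9, 12}.
    Root 27: left subtree has 0 nodes { }, right has 2 {9, 12}.
      Root 12: left subtree has 1 node {9}, right has 0 { }.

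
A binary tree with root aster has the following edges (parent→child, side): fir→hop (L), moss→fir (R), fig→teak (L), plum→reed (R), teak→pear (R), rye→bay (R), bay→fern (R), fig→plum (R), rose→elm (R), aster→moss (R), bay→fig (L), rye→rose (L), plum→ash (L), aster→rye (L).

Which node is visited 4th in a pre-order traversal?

Pre-order visits the node, then its left subtree, then its right subtree.
Visit aster.
At aster: go left to rye.
  Visit rye.
  At rye: go left to rose.
    Visit rose.
    At rose: no left child.
    At rose: go right to elm.
      elm is a leaf — visit elm.
  At rye: go right to bay.
    Visit bay.
    At bay: go left to fig.
      Visit fig.
      At fig: go left to teak.
        Visit teak.
        At teak: no left child.
        At teak: go right to pear.
          pear is a leaf — visit pear.
      At fig: go right to plum.
        Visit plum.
        At plum: go left to ash.
          ash is a leaf — visit ash.
        At plum: go right to reed.
          reed is a leaf — visit reed.
    At bay: go right to fern.
      fern is a leaf — visit fern.
At aster: go right to moss.
  Visit moss.
  At moss: no left child.
  At moss: go right to fir.
    Visit fir.
    At fir: go left to hop.
      hop is a leaf — visit hop.
    At fir: no right child.
Full pre-order sequence: aster, rye, rose, elm, bay, fig, teak, pear, plum, ash, reed, fern, moss, fir, hop.

elm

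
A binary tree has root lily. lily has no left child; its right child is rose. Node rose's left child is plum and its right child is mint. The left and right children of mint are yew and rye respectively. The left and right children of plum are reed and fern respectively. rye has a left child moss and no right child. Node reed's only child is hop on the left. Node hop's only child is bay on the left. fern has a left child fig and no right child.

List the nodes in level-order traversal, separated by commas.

lily, rose, plum, mint, reed, fern, yew, rye, hop, fig, moss, bay

Level-order visits nodes level by level from the root, left to right within each level.
Level 0: lily
Level 1: rose
Level 2: plum, mint
Level 3: reed, fern, yew, rye
Level 4: hop, fig, moss
Level 5: bay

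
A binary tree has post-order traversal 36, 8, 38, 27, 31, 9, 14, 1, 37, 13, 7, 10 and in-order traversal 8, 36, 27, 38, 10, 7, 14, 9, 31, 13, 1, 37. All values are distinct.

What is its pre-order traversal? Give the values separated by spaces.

10 27 8 36 38 7 13 14 9 31 37 1

The last element of post-order is the root; it splits in-order into left and right subtrees.
Root 10: left subtree has 4 nodes {8, 36, 27, 38}, right has 7 {7, 14, 9, 31, 13, 1, 37}.
  Root 27: left subtree has 2 nodes {8, 36}, right has 1 {38}.
    Root 8: left subtree has 0 nodes { }, right has 1 {36}.
  Root 7: left subtree has 0 nodes { }, right has 6 {14, 9, 31, 13, 1, 37}.
    Root 13: left subtree has 3 nodes {14, 9, 31}, right has 2 {1, 37}.
      Root 14: left subtree has 0 nodes { }, right has 2 {9, 31}.
        Root 9: left subtree has 0 nodes { }, right has 1 {31}.
      Root 37: left subtree has 1 node {1}, right has 0 { }.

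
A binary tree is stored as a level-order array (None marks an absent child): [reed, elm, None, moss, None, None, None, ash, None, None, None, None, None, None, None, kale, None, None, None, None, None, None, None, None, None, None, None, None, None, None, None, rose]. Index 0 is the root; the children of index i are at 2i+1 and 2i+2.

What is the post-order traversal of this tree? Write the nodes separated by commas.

Post-order visits the left subtree, then the right subtree, then the node.
At reed: go left to elm.
  At elm: go left to moss.
    At moss: go left to ash.
      At ash: go left to kale.
        At kale: go left to rose.
          rose is a leaf — visit rose.
        At kale: no right child.
        Visit kale.
      At ash: no right child.
      Visit ash.
    At moss: no right child.
    Visit moss.
  At elm: no right child.
  Visit elm.
At reed: no right child.
Visit reed.

rose, kale, ash, moss, elm, reed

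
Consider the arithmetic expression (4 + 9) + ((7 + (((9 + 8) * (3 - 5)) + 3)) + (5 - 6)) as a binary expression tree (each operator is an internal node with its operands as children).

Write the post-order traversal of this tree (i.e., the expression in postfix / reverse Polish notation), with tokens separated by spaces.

Post-order on an expression tree gives postfix notation: for each operator, emit left operand, right operand, then the operator.

4 9 + 7 9 8 + 3 5 - * 3 + + 5 6 - + +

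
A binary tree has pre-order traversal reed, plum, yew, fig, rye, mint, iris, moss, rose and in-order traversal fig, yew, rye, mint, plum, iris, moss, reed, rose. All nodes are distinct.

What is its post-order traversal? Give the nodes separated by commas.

The first element of pre-order is the root; it splits in-order into left and right subtrees.
Root reed: left subtree has 7 nodes {fig, yew, rye, mint, plum, iris, moss}, right has 1 {rose}.
  Root plum: left subtree has 4 nodes {fig, yew, rye, mint}, right has 2 {iris, moss}.
    Root yew: left subtree has 1 node {fig}, right has 2 {rye, mint}.
      Root rye: left subtree has 0 nodes { }, right has 1 {mint}.
    Root iris: left subtree has 0 nodes { }, right has 1 {moss}.

fig, mint, rye, yew, moss, iris, plum, rose, reed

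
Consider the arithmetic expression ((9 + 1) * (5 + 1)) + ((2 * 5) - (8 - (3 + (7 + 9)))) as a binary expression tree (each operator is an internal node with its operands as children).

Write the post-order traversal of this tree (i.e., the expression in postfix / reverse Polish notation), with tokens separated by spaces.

9 1 + 5 1 + * 2 5 * 8 3 7 9 + + - - +

Post-order on an expression tree gives postfix notation: for each operator, emit left operand, right operand, then the operator.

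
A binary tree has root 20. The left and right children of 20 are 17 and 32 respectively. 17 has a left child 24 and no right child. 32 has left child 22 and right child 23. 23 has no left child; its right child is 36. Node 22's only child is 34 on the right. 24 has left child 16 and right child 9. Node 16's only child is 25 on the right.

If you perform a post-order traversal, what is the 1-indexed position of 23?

9

Post-order visits the left subtree, then the right subtree, then the node.
At 20: go left to 17.
  At 17: go left to 24.
    At 24: go left to 16.
      At 16: no left child.
      At 16: go right to 25.
        25 is a leaf — visit 25.
      Visit 16.
    At 24: go right to 9.
      9 is a leaf — visit 9.
    Visit 24.
  At 17: no right child.
  Visit 17.
At 20: go right to 32.
  At 32: go left to 22.
    At 22: no left child.
    At 22: go right to 34.
      34 is a leaf — visit 34.
    Visit 22.
  At 32: go right to 23.
    At 23: no left child.
    At 23: go right to 36.
      36 is a leaf — visit 36.
    Visit 23.
  Visit 32.
Visit 20.
Full post-order sequence: 25, 16, 9, 24, 17, 34, 22, 36, 23, 32, 20.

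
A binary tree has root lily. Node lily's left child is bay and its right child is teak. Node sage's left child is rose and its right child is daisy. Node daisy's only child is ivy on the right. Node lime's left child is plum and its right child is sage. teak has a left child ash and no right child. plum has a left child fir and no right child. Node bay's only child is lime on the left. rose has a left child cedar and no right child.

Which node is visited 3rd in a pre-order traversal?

Pre-order visits the node, then its left subtree, then its right subtree.
Visit lily.
At lily: go left to bay.
  Visit bay.
  At bay: go left to lime.
    Visit lime.
    At lime: go left to plum.
      Visit plum.
      At plum: go left to fir.
        fir is a leaf — visit fir.
      At plum: no right child.
    At lime: go right to sage.
      Visit sage.
      At sage: go left to rose.
        Visit rose.
        At rose: go left to cedar.
          cedar is a leaf — visit cedar.
        At rose: no right child.
      At sage: go right to daisy.
        Visit daisy.
        At daisy: no left child.
        At daisy: go right to ivy.
          ivy is a leaf — visit ivy.
  At bay: no right child.
At lily: go right to teak.
  Visit teak.
  At teak: go left to ash.
    ash is a leaf — visit ash.
  At teak: no right child.
Full pre-order sequence: lily, bay, lime, plum, fir, sage, rose, cedar, daisy, ivy, teak, ash.

lime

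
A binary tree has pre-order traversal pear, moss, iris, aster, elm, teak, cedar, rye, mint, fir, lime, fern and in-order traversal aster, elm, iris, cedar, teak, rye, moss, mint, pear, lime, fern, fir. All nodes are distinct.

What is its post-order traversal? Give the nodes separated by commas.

elm, aster, cedar, rye, teak, iris, mint, moss, fern, lime, fir, pear

The first element of pre-order is the root; it splits in-order into left and right subtrees.
Root pear: left subtree has 8 nodes {aster, elm, iris, cedar, teak, rye, moss, mint}, right has 3 {lime, fern, fir}.
  Root moss: left subtree has 6 nodes {aster, elm, iris, cedar, teak, rye}, right has 1 {mint}.
    Root iris: left subtree has 2 nodes {aster, elm}, right has 3 {cedar, teak, rye}.
      Root aster: left subtree has 0 nodes { }, right has 1 {elm}.
      Root teak: left subtree has 1 node {cedar}, right has 1 {rye}.
  Root fir: left subtree has 2 nodes {lime, fern}, right has 0 { }.
    Root lime: left subtree has 0 nodes { }, right has 1 {fern}.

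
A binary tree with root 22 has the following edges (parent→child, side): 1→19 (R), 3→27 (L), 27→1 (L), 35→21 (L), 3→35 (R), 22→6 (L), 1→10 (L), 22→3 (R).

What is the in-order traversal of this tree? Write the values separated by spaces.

In-order visits the left subtree, then the node, then the right subtree.
At 22: go left to 6.
  6 is a leaf — visit 6.
Visit 22.
At 22: go right to 3.
  At 3: go left to 27.
    At 27: go left to 1.
      At 1: go left to 10.
        10 is a leaf — visit 10.
      Visit 1.
      At 1: go right to 19.
        19 is a leaf — visit 19.
    Visit 27.
    At 27: no right child.
  Visit 3.
  At 3: go right to 35.
    At 35: go left to 21.
      21 is a leaf — visit 21.
    Visit 35.
    At 35: no right child.

6 22 10 1 19 27 3 21 35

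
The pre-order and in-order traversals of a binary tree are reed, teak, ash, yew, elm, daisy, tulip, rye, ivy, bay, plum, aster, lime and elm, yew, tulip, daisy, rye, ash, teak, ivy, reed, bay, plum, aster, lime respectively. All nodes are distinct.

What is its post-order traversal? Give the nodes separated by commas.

The first element of pre-order is the root; it splits in-order into left and right subtrees.
Root reed: left subtree has 8 nodes {elm, yew, tulip, daisy, rye, ash, teak, ivy}, right has 4 {bay, plum, aster, lime}.
  Root teak: left subtree has 6 nodes {elm, yew, tulip, daisy, rye, ash}, right has 1 {ivy}.
    Root ash: left subtree has 5 nodes {elm, yew, tulip, daisy, rye}, right has 0 { }.
      Root yew: left subtree has 1 node {elm}, right has 3 {tulip, daisy, rye}.
        Root daisy: left subtree has 1 node {tulip}, right has 1 {rye}.
  Root bay: left subtree has 0 nodes { }, right has 3 {plum, aster, lime}.
    Root plum: left subtree has 0 nodes { }, right has 2 {aster, lime}.
      Root aster: left subtree has 0 nodes { }, right has 1 {lime}.

elm, tulip, rye, daisy, yew, ash, ivy, teak, lime, aster, plum, bay, reed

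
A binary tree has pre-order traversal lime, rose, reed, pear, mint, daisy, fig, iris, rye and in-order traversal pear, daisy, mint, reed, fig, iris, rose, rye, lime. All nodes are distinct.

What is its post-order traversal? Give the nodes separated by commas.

The first element of pre-order is the root; it splits in-order into left and right subtrees.
Root lime: left subtree has 8 nodes {pear, daisy, mint, reed, fig, iris, rose, rye}, right has 0 { }.
  Root rose: left subtree has 6 nodes {pear, daisy, mint, reed, fig, iris}, right has 1 {rye}.
    Root reed: left subtree has 3 nodes {pear, daisy, mint}, right has 2 {fig, iris}.
      Root pear: left subtree has 0 nodes { }, right has 2 {daisy, mint}.
        Root mint: left subtree has 1 node {daisy}, right has 0 { }.
      Root fig: left subtree has 0 nodes { }, right has 1 {iris}.

daisy, mint, pear, iris, fig, reed, rye, rose, lime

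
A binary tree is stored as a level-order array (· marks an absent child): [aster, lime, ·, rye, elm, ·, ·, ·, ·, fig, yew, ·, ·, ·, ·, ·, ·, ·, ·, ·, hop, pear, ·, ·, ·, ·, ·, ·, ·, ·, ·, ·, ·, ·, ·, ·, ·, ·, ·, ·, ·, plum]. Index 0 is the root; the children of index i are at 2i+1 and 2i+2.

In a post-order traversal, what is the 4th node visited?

Post-order visits the left subtree, then the right subtree, then the node.
At aster: go left to lime.
  At lime: go left to rye.
    rye is a leaf — visit rye.
  At lime: go right to elm.
    At elm: go left to fig.
      At fig: no left child.
      At fig: go right to hop.
        At hop: go left to plum.
          plum is a leaf — visit plum.
        At hop: no right child.
        Visit hop.
      Visit fig.
    At elm: go right to yew.
      At yew: go left to pear.
        pear is a leaf — visit pear.
      At yew: no right child.
      Visit yew.
    Visit elm.
  Visit lime.
At aster: no right child.
Visit aster.
Full post-order sequence: rye, plum, hop, fig, pear, yew, elm, lime, aster.

fig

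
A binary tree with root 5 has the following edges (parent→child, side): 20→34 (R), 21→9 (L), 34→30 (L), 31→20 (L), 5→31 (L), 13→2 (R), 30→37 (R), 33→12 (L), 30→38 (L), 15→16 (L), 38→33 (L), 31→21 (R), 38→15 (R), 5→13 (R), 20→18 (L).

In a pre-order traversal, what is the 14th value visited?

9

Pre-order visits the node, then its left subtree, then its right subtree.
Visit 5.
At 5: go left to 31.
  Visit 31.
  At 31: go left to 20.
    Visit 20.
    At 20: go left to 18.
      18 is a leaf — visit 18.
    At 20: go right to 34.
      Visit 34.
      At 34: go left to 30.
        Visit 30.
        At 30: go left to 38.
          Visit 38.
          At 38: go left to 33.
            Visit 33.
            At 33: go left to 12.
              12 is a leaf — visit 12.
            At 33: no right child.
          At 38: go right to 15.
            Visit 15.
            At 15: go left to 16.
              16 is a leaf — visit 16.
            At 15: no right child.
        At 30: go right to 37.
          37 is a leaf — visit 37.
      At 34: no right child.
  At 31: go right to 21.
    Visit 21.
    At 21: go left to 9.
      9 is a leaf — visit 9.
    At 21: no right child.
At 5: go right to 13.
  Visit 13.
  At 13: no left child.
  At 13: go right to 2.
    2 is a leaf — visit 2.
Full pre-order sequence: 5, 31, 20, 18, 34, 30, 38, 33, 12, 15, 16, 37, 21, 9, 13, 2.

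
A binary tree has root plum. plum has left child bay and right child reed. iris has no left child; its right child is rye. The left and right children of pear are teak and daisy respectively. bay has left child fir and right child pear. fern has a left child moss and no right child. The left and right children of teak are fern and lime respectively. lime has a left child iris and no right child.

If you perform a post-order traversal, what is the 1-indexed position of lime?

6

Post-order visits the left subtree, then the right subtree, then the node.
At plum: go left to bay.
  At bay: go left to fir.
    fir is a leaf — visit fir.
  At bay: go right to pear.
    At pear: go left to teak.
      At teak: go left to fern.
        At fern: go left to moss.
          moss is a leaf — visit moss.
        At fern: no right child.
        Visit fern.
      At teak: go right to lime.
        At lime: go left to iris.
          At iris: no left child.
          At iris: go right to rye.
            rye is a leaf — visit rye.
          Visit iris.
        At lime: no right child.
        Visit lime.
      Visit teak.
    At pear: go right to daisy.
      daisy is a leaf — visit daisy.
    Visit pear.
  Visit bay.
At plum: go right to reed.
  reed is a leaf — visit reed.
Visit plum.
Full post-order sequence: fir, moss, fern, rye, iris, lime, teak, daisy, pear, bay, reed, plum.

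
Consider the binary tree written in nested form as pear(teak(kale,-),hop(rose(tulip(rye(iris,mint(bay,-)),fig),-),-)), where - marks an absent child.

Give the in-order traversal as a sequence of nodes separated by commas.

kale, teak, pear, iris, rye, bay, mint, tulip, fig, rose, hop

In-order visits the left subtree, then the node, then the right subtree.
At pear: go left to teak.
  At teak: go left to kale.
    kale is a leaf — visit kale.
  Visit teak.
  At teak: no right child.
Visit pear.
At pear: go right to hop.
  At hop: go left to rose.
    At rose: go left to tulip.
      At tulip: go left to rye.
        At rye: go left to iris.
          iris is a leaf — visit iris.
        Visit rye.
        At rye: go right to mint.
          At mint: go left to bay.
            bay is a leaf — visit bay.
          Visit mint.
          At mint: no right child.
      Visit tulip.
      At tulip: go right to fig.
        fig is a leaf — visit fig.
    Visit rose.
    At rose: no right child.
  Visit hop.
  At hop: no right child.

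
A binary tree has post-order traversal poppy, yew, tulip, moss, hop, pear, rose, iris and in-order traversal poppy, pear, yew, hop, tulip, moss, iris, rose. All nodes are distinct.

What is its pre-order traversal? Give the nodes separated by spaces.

iris pear poppy hop yew moss tulip rose

The last element of post-order is the root; it splits in-order into left and right subtrees.
Root iris: left subtree has 6 nodes {poppy, pear, yew, hop, tulip, moss}, right has 1 {rose}.
  Root pear: left subtree has 1 node {poppy}, right has 4 {yew, hop, tulip, moss}.
    Root hop: left subtree has 1 node {yew}, right has 2 {tulip, moss}.
      Root moss: left subtree has 1 node {tulip}, right has 0 { }.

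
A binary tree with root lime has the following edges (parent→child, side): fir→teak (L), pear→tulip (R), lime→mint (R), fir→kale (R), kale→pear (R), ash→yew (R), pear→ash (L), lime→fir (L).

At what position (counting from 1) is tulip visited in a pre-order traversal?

8

Pre-order visits the node, then its left subtree, then its right subtree.
Visit lime.
At lime: go left to fir.
  Visit fir.
  At fir: go left to teak.
    teak is a leaf — visit teak.
  At fir: go right to kale.
    Visit kale.
    At kale: no left child.
    At kale: go right to pear.
      Visit pear.
      At pear: go left to ash.
        Visit ash.
        At ash: no left child.
        At ash: go right to yew.
          yew is a leaf — visit yew.
      At pear: go right to tulip.
        tulip is a leaf — visit tulip.
At lime: go right to mint.
  mint is a leaf — visit mint.
Full pre-order sequence: lime, fir, teak, kale, pear, ash, yew, tulip, mint.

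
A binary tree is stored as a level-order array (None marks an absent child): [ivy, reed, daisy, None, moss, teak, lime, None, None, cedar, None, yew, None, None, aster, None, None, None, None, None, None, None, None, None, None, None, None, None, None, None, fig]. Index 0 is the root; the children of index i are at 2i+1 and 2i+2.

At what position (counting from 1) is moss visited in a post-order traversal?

2

Post-order visits the left subtree, then the right subtree, then the node.
At ivy: go left to reed.
  At reed: no left child.
  At reed: go right to moss.
    At moss: go left to cedar.
      cedar is a leaf — visit cedar.
    At moss: no right child.
    Visit moss.
  Visit reed.
At ivy: go right to daisy.
  At daisy: go left to teak.
    At teak: go left to yew.
      yew is a leaf — visit yew.
    At teak: no right child.
    Visit teak.
  At daisy: go right to lime.
    At lime: no left child.
    At lime: go right to aster.
      At aster: no left child.
      At aster: go right to fig.
        fig is a leaf — visit fig.
      Visit aster.
    Visit lime.
  Visit daisy.
Visit ivy.
Full post-order sequence: cedar, moss, reed, yew, teak, fig, aster, lime, daisy, ivy.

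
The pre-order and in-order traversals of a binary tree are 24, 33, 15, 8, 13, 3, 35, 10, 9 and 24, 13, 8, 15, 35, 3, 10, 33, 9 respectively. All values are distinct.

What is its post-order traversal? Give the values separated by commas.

The first element of pre-order is the root; it splits in-order into left and right subtrees.
Root 24: left subtree has 0 nodes { }, right has 8 {13, 8, 15, 35, 3, 10, 33, 9}.
  Root 33: left subtree has 6 nodes {13, 8, 15, 35, 3, 10}, right has 1 {9}.
    Root 15: left subtree has 2 nodes {13, 8}, right has 3 {35, 3, 10}.
      Root 8: left subtree has 1 node {13}, right has 0 { }.
      Root 3: left subtree has 1 node {35}, right has 1 {10}.

13, 8, 35, 10, 3, 15, 9, 33, 24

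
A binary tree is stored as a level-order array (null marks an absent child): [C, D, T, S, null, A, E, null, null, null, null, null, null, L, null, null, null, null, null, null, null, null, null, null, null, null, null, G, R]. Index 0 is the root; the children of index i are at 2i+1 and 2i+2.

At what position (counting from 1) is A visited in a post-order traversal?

3

Post-order visits the left subtree, then the right subtree, then the node.
At C: go left to D.
  At D: go left to S.
    S is a leaf — visit S.
  At D: no right child.
  Visit D.
At C: go right to T.
  At T: go left to A.
    A is a leaf — visit A.
  At T: go right to E.
    At E: go left to L.
      At L: go left to G.
        G is a leaf — visit G.
      At L: go right to R.
        R is a leaf — visit R.
      Visit L.
    At E: no right child.
    Visit E.
  Visit T.
Visit C.
Full post-order sequence: S, D, A, G, R, L, E, T, C.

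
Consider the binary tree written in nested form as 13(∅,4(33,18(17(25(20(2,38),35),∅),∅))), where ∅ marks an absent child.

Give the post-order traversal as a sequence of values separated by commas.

Post-order visits the left subtree, then the right subtree, then the node.
At 13: no left child.
At 13: go right to 4.
  At 4: go left to 33.
    33 is a leaf — visit 33.
  At 4: go right to 18.
    At 18: go left to 17.
      At 17: go left to 25.
        At 25: go left to 20.
          At 20: go left to 2.
            2 is a leaf — visit 2.
          At 20: go right to 38.
            38 is a leaf — visit 38.
          Visit 20.
        At 25: go right to 35.
          35 is a leaf — visit 35.
        Visit 25.
      At 17: no right child.
      Visit 17.
    At 18: no right child.
    Visit 18.
  Visit 4.
Visit 13.

33, 2, 38, 20, 35, 25, 17, 18, 4, 13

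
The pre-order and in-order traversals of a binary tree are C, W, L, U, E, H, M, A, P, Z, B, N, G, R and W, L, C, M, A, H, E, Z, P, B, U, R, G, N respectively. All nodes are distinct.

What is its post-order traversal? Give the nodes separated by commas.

The first element of pre-order is the root; it splits in-order into left and right subtrees.
Root C: left subtree has 2 nodes {W, L}, right has 11 {M, A, H, E, Z, P, B, U, R, G, N}.
  Root W: left subtree has 0 nodes { }, right has 1 {L}.
  Root U: left subtree has 7 nodes {M, A, H, E, Z, P, B}, right has 3 {R, G, N}.
    Root E: left subtree has 3 nodes {M, A, H}, right has 3 {Z, P, B}.
      Root H: left subtree has 2 nodes {M, A}, right has 0 { }.
        Root M: left subtree has 0 nodes { }, right has 1 {A}.
      Root P: left subtree has 1 node {Z}, right has 1 {B}.
    Root N: left subtree has 2 nodes {R, G}, right has 0 { }.
      Root G: left subtree has 1 node {R}, right has 0 { }.

L, W, A, M, H, Z, B, P, E, R, G, N, U, C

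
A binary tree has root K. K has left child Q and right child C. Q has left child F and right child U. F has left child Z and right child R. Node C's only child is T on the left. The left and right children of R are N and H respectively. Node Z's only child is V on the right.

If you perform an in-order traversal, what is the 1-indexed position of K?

9

In-order visits the left subtree, then the node, then the right subtree.
At K: go left to Q.
  At Q: go left to F.
    At F: go left to Z.
      At Z: no left child.
      Visit Z.
      At Z: go right to V.
        V is a leaf — visit V.
    Visit F.
    At F: go right to R.
      At R: go left to N.
        N is a leaf — visit N.
      Visit R.
      At R: go right to H.
        H is a leaf — visit H.
  Visit Q.
  At Q: go right to U.
    U is a leaf — visit U.
Visit K.
At K: go right to C.
  At C: go left to T.
    T is a leaf — visit T.
  Visit C.
  At C: no right child.
Full in-order sequence: Z, V, F, N, R, H, Q, U, K, T, C.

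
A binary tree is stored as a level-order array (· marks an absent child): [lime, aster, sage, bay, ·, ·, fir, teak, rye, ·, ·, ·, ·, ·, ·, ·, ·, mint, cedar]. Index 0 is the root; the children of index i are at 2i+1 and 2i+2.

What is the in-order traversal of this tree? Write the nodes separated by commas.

teak, bay, mint, rye, cedar, aster, lime, sage, fir

In-order visits the left subtree, then the node, then the right subtree.
At lime: go left to aster.
  At aster: go left to bay.
    At bay: go left to teak.
      teak is a leaf — visit teak.
    Visit bay.
    At bay: go right to rye.
      At rye: go left to mint.
        mint is a leaf — visit mint.
      Visit rye.
      At rye: go right to cedar.
        cedar is a leaf — visit cedar.
  Visit aster.
  At aster: no right child.
Visit lime.
At lime: go right to sage.
  At sage: no left child.
  Visit sage.
  At sage: go right to fir.
    fir is a leaf — visit fir.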